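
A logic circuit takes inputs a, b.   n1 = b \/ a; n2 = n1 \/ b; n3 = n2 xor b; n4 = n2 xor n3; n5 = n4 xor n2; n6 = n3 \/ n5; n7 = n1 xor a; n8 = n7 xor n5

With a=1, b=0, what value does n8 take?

n1 = 0 \/ 1 = 1
n2 = 1 \/ 0 = 1
n3 = 1 xor 0 = 1
n4 = 1 xor 1 = 0
n5 = 0 xor 1 = 1
n7 = 1 xor 1 = 0
n8 = 0 xor 1 = 1

1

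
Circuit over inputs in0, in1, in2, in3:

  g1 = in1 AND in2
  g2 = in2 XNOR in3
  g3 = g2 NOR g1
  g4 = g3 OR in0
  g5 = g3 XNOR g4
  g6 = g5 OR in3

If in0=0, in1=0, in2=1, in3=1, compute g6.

1

g1 = 0 AND 1 = 0
g2 = 1 XNOR 1 = 1
g3 = 1 NOR 0 = 0
g4 = 0 OR 0 = 0
g5 = 0 XNOR 0 = 1
g6 = 1 OR 1 = 1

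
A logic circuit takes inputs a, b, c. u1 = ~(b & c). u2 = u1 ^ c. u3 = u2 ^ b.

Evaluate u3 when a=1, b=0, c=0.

1

u1 = ~(0 & 0) = 1
u2 = 1 ^ 0 = 1
u3 = 1 ^ 0 = 1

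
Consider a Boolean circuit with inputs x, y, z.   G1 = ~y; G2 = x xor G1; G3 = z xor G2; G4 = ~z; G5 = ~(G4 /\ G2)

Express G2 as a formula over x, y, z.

x xor ~y

G1 = ~y
G2 = x xor G1 = x xor ~y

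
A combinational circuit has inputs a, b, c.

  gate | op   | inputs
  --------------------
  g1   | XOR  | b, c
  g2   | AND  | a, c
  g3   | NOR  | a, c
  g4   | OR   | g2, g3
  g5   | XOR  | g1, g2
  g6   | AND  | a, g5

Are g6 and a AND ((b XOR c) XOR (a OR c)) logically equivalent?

g1 = b XOR c
g2 = a AND c
g5 = g1 XOR g2 = (b XOR c) XOR (a AND c)
g6 = a AND g5 = a AND ((b XOR c) XOR (a AND c))
At a=1, b=0, c=0: circuit gives 0, formula gives 1.

No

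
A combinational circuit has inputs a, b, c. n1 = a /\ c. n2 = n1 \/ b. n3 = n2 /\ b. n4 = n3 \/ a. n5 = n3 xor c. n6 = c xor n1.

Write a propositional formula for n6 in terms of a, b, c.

n1 = a /\ c
n6 = c xor n1 = c xor (a /\ c)

c xor (a /\ c)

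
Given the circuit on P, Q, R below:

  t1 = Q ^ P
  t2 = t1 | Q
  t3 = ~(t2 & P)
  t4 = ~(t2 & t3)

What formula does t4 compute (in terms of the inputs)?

t1 = Q ^ P
t2 = t1 | Q = (Q ^ P) | Q
t3 = ~(t2 & P) = ~(((Q ^ P) | Q) & P)
t4 = ~(t2 & t3) = ~(((Q ^ P) | Q) & (~(((Q ^ P) | Q) & P)))

~(((Q ^ P) | Q) & (~(((Q ^ P) | Q) & P)))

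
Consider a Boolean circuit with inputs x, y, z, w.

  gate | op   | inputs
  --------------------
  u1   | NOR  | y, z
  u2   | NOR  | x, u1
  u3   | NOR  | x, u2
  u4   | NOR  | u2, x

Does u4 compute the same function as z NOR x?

No

u1 = y NOR z
u2 = x NOR u1 = x NOR (y NOR z)
u4 = u2 NOR x = (x NOR (y NOR z)) NOR x
At x=0, y=1, z=0, w=0: circuit gives 0, formula gives 1.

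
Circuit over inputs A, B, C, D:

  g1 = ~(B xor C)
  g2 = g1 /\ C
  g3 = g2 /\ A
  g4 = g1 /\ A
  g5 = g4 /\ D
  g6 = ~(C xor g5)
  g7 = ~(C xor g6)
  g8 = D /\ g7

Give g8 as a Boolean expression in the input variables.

D /\ (~(C xor (~(C xor (((~(B xor C)) /\ A) /\ D)))))

g1 = ~(B xor C)
g4 = g1 /\ A = (~(B xor C)) /\ A
g5 = g4 /\ D = ((~(B xor C)) /\ A) /\ D
g6 = ~(C xor g5) = ~(C xor (((~(B xor C)) /\ A) /\ D))
g7 = ~(C xor g6) = ~(C xor (~(C xor (((~(B xor C)) /\ A) /\ D))))
g8 = D /\ g7 = D /\ (~(C xor (~(C xor (((~(B xor C)) /\ A) /\ D)))))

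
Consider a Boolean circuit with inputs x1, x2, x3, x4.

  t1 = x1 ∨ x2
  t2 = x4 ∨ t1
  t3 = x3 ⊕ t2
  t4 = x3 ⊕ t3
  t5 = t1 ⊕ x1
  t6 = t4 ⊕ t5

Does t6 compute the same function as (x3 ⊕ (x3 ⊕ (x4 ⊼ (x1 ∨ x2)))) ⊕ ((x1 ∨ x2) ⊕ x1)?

No

t1 = x1 ∨ x2
t2 = x4 ∨ t1 = x4 ∨ (x1 ∨ x2)
t3 = x3 ⊕ t2 = x3 ⊕ (x4 ∨ (x1 ∨ x2))
t4 = x3 ⊕ t3 = x3 ⊕ (x3 ⊕ (x4 ∨ (x1 ∨ x2)))
t5 = t1 ⊕ x1 = (x1 ∨ x2) ⊕ x1
t6 = t4 ⊕ t5 = (x3 ⊕ (x3 ⊕ (x4 ∨ (x1 ∨ x2)))) ⊕ ((x1 ∨ x2) ⊕ x1)
At x1=0, x2=0, x3=0, x4=0: circuit gives 0, formula gives 1.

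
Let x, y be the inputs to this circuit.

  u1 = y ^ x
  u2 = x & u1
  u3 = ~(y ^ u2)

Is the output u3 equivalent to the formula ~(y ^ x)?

u1 = y ^ x
u2 = x & u1 = x & (y ^ x)
u3 = ~(y ^ u2) = ~(y ^ (x & (y ^ x)))
At x=1, y=1: circuit gives 0, formula gives 1.

No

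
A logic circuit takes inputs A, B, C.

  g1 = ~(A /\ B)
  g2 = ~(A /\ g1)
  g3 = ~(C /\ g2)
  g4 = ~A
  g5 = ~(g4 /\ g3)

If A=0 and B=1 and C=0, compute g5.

0

g1 = ~(0 /\ 1) = 1
g2 = ~(0 /\ 1) = 1
g3 = ~(0 /\ 1) = 1
g4 = ~0 = 1
g5 = ~(1 /\ 1) = 0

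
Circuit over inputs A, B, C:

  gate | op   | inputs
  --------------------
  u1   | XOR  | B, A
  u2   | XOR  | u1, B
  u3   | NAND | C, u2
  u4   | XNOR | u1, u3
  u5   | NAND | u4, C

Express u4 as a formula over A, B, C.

u1 = B XOR A
u2 = u1 XOR B = (B XOR A) XOR B
u3 = C NAND u2 = C NAND ((B XOR A) XOR B)
u4 = u1 XNOR u3 = (B XOR A) XNOR (C NAND ((B XOR A) XOR B))

(B XOR A) XNOR (C NAND ((B XOR A) XOR B))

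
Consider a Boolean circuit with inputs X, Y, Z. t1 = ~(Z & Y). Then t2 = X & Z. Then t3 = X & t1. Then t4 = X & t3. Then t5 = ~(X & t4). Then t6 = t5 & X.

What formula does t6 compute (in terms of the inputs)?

t1 = ~(Z & Y)
t3 = X & t1 = X & (~(Z & Y))
t4 = X & t3 = X & (X & (~(Z & Y)))
t5 = ~(X & t4) = ~(X & (X & (X & (~(Z & Y)))))
t6 = t5 & X = (~(X & (X & (X & (~(Z & Y)))))) & X

(~(X & (X & (X & (~(Z & Y)))))) & X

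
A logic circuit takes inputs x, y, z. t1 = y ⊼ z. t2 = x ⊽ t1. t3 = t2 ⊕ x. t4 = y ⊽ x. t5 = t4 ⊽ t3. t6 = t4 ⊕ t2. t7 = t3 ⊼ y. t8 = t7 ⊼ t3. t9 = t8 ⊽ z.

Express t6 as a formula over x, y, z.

t1 = y ⊼ z
t2 = x ⊽ t1 = x ⊽ (y ⊼ z)
t4 = y ⊽ x
t6 = t4 ⊕ t2 = (y ⊽ x) ⊕ (x ⊽ (y ⊼ z))

(y ⊽ x) ⊕ (x ⊽ (y ⊼ z))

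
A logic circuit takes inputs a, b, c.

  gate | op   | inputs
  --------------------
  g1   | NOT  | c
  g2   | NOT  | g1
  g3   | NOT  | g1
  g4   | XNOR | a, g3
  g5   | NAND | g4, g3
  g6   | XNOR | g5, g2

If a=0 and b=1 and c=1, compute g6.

1

g1 = NOT 1 = 0
g2 = NOT 0 = 1
g3 = NOT 0 = 1
g4 = 0 XNOR 1 = 0
g5 = 0 NAND 1 = 1
g6 = 1 XNOR 1 = 1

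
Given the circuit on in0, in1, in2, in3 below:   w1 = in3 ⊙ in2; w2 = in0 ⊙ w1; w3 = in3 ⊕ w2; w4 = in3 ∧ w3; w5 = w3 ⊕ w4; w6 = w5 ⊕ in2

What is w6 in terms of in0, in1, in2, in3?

((in3 ⊕ (in0 ⊙ (in3 ⊙ in2))) ⊕ (in3 ∧ (in3 ⊕ (in0 ⊙ (in3 ⊙ in2))))) ⊕ in2

w1 = in3 ⊙ in2
w2 = in0 ⊙ w1 = in0 ⊙ (in3 ⊙ in2)
w3 = in3 ⊕ w2 = in3 ⊕ (in0 ⊙ (in3 ⊙ in2))
w4 = in3 ∧ w3 = in3 ∧ (in3 ⊕ (in0 ⊙ (in3 ⊙ in2)))
w5 = w3 ⊕ w4 = (in3 ⊕ (in0 ⊙ (in3 ⊙ in2))) ⊕ (in3 ∧ (in3 ⊕ (in0 ⊙ (in3 ⊙ in2))))
w6 = w5 ⊕ in2 = ((in3 ⊕ (in0 ⊙ (in3 ⊙ in2))) ⊕ (in3 ∧ (in3 ⊕ (in0 ⊙ (in3 ⊙ in2))))) ⊕ in2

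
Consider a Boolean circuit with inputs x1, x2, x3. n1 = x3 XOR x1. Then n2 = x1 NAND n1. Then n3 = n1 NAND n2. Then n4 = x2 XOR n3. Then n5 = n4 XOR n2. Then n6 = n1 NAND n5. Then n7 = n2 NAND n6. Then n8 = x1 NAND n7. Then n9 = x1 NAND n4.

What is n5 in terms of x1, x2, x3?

(x2 XOR ((x3 XOR x1) NAND (x1 NAND (x3 XOR x1)))) XOR (x1 NAND (x3 XOR x1))

n1 = x3 XOR x1
n2 = x1 NAND n1 = x1 NAND (x3 XOR x1)
n3 = n1 NAND n2 = (x3 XOR x1) NAND (x1 NAND (x3 XOR x1))
n4 = x2 XOR n3 = x2 XOR ((x3 XOR x1) NAND (x1 NAND (x3 XOR x1)))
n5 = n4 XOR n2 = (x2 XOR ((x3 XOR x1) NAND (x1 NAND (x3 XOR x1)))) XOR (x1 NAND (x3 XOR x1))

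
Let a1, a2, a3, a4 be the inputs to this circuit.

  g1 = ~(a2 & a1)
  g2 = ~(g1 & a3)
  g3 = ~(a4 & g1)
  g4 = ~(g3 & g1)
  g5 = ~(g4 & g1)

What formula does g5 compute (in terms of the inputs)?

~((~((~(a4 & (~(a2 & a1)))) & (~(a2 & a1)))) & (~(a2 & a1)))

g1 = ~(a2 & a1)
g3 = ~(a4 & g1) = ~(a4 & (~(a2 & a1)))
g4 = ~(g3 & g1) = ~((~(a4 & (~(a2 & a1)))) & (~(a2 & a1)))
g5 = ~(g4 & g1) = ~((~((~(a4 & (~(a2 & a1)))) & (~(a2 & a1)))) & (~(a2 & a1)))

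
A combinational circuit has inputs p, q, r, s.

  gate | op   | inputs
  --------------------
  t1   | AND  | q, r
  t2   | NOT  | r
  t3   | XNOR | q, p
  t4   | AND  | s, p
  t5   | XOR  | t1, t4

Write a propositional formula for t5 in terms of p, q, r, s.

t1 = q AND r
t4 = s AND p
t5 = t1 XOR t4 = (q AND r) XOR (s AND p)

(q AND r) XOR (s AND p)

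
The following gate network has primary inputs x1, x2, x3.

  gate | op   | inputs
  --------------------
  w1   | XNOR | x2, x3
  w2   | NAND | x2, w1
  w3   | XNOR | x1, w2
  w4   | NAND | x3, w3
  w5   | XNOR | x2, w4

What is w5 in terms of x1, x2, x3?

x2 XNOR (x3 NAND (x1 XNOR (x2 NAND (x2 XNOR x3))))

w1 = x2 XNOR x3
w2 = x2 NAND w1 = x2 NAND (x2 XNOR x3)
w3 = x1 XNOR w2 = x1 XNOR (x2 NAND (x2 XNOR x3))
w4 = x3 NAND w3 = x3 NAND (x1 XNOR (x2 NAND (x2 XNOR x3)))
w5 = x2 XNOR w4 = x2 XNOR (x3 NAND (x1 XNOR (x2 NAND (x2 XNOR x3))))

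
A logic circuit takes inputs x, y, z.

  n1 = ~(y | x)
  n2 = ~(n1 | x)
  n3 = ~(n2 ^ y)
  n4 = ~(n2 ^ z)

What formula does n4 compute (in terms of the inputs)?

n1 = ~(y | x)
n2 = ~(n1 | x) = ~((~(y | x)) | x)
n4 = ~(n2 ^ z) = ~((~((~(y | x)) | x)) ^ z)

~((~((~(y | x)) | x)) ^ z)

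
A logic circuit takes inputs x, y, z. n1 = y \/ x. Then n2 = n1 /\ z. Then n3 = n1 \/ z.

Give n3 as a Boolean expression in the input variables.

(y \/ x) \/ z

n1 = y \/ x
n3 = n1 \/ z = (y \/ x) \/ z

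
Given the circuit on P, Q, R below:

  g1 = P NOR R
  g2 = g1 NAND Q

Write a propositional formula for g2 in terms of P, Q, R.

g1 = P NOR R
g2 = g1 NAND Q = (P NOR R) NAND Q

(P NOR R) NAND Q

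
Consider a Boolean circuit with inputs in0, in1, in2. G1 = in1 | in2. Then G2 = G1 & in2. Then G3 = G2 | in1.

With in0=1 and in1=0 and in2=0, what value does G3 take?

G1 = 0 | 0 = 0
G2 = 0 & 0 = 0
G3 = 0 | 0 = 0

0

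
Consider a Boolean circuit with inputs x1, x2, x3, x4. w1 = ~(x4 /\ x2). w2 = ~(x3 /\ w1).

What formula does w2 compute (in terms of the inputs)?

w1 = ~(x4 /\ x2)
w2 = ~(x3 /\ w1) = ~(x3 /\ (~(x4 /\ x2)))

~(x3 /\ (~(x4 /\ x2)))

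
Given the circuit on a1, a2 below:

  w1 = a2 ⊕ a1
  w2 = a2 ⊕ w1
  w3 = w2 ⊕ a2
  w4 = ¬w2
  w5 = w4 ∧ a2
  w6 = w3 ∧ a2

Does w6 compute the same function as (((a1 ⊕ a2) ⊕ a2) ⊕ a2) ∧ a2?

Yes

w1 = a2 ⊕ a1
w2 = a2 ⊕ w1 = a2 ⊕ (a2 ⊕ a1)
w3 = w2 ⊕ a2 = (a2 ⊕ (a2 ⊕ a1)) ⊕ a2
w6 = w3 ∧ a2 = ((a2 ⊕ (a2 ⊕ a1)) ⊕ a2) ∧ a2
At a1=0, a2=0: circuit gives 0, formula gives 0.
At a1=0, a2=1: circuit gives 1, formula gives 1.
Agrees on all 4 inputs.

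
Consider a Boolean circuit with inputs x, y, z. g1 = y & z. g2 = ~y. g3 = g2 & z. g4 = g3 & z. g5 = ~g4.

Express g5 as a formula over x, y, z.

~((~y & z) & z)

g2 = ~y
g3 = g2 & z = ~y & z
g4 = g3 & z = (~y & z) & z
g5 = ~g4 = ~((~y & z) & z)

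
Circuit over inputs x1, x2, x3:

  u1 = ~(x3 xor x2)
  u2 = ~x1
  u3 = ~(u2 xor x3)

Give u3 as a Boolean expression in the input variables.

~(~x1 xor x3)

u2 = ~x1
u3 = ~(u2 xor x3) = ~(~x1 xor x3)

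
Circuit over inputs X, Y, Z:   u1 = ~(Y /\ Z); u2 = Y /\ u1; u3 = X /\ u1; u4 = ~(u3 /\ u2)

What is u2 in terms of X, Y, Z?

u1 = ~(Y /\ Z)
u2 = Y /\ u1 = Y /\ (~(Y /\ Z))

Y /\ (~(Y /\ Z))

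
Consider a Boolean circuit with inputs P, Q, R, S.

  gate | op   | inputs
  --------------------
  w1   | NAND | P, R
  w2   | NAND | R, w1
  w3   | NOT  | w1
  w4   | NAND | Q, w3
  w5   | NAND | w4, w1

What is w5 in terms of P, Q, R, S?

(Q NAND NOT (P NAND R)) NAND (P NAND R)

w1 = P NAND R
w3 = NOT w1 = NOT (P NAND R)
w4 = Q NAND w3 = Q NAND NOT (P NAND R)
w5 = w4 NAND w1 = (Q NAND NOT (P NAND R)) NAND (P NAND R)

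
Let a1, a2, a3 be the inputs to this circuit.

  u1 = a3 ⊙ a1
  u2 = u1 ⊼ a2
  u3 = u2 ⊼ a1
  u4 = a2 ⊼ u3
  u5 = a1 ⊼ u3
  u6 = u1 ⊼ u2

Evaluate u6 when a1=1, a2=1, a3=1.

u1 = 1 ⊙ 1 = 1
u2 = 1 ⊼ 1 = 0
u6 = 1 ⊼ 0 = 1

1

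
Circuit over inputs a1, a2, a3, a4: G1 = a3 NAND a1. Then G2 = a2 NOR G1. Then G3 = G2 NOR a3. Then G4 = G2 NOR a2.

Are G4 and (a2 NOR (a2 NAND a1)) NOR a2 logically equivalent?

G1 = a3 NAND a1
G2 = a2 NOR G1 = a2 NOR (a3 NAND a1)
G4 = G2 NOR a2 = (a2 NOR (a3 NAND a1)) NOR a2
At a1=1, a2=0, a3=1, a4=0: circuit gives 0, formula gives 1.

No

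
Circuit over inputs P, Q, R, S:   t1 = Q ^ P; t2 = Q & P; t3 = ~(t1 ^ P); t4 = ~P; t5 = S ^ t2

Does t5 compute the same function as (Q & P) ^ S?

Yes

t2 = Q & P
t5 = S ^ t2 = S ^ (Q & P)
At P=0, Q=0, R=0, S=0: circuit gives 0, formula gives 0.
At P=0, Q=0, R=0, S=1: circuit gives 1, formula gives 1.
Agrees on all 16 inputs.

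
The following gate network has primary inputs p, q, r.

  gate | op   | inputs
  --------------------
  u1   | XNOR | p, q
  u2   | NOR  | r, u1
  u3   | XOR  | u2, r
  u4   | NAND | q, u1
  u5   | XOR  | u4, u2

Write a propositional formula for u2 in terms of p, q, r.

r NOR (p XNOR q)

u1 = p XNOR q
u2 = r NOR u1 = r NOR (p XNOR q)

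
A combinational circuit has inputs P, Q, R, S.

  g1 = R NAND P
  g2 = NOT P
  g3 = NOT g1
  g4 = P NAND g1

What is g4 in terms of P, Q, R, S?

P NAND (R NAND P)

g1 = R NAND P
g4 = P NAND g1 = P NAND (R NAND P)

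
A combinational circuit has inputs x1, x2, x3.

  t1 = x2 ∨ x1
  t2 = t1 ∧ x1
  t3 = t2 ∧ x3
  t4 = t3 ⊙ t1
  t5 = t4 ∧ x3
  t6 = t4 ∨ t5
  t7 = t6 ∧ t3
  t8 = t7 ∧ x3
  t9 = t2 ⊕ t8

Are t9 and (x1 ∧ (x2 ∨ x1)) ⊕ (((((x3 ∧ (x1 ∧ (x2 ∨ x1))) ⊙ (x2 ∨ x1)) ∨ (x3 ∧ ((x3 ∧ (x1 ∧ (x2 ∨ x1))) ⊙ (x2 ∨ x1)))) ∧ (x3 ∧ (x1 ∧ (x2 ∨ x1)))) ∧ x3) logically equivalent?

t1 = x2 ∨ x1
t2 = t1 ∧ x1 = (x2 ∨ x1) ∧ x1
t3 = t2 ∧ x3 = ((x2 ∨ x1) ∧ x1) ∧ x3
t4 = t3 ⊙ t1 = (((x2 ∨ x1) ∧ x1) ∧ x3) ⊙ (x2 ∨ x1)
t5 = t4 ∧ x3 = ((((x2 ∨ x1) ∧ x1) ∧ x3) ⊙ (x2 ∨ x1)) ∧ x3
t6 = t4 ∨ t5 = ((((x2 ∨ x1) ∧ x1) ∧ x3) ⊙ (x2 ∨ x1)) ∨ (((((x2 ∨ x1) ∧ x1) ∧ x3) ⊙ (x2 ∨ x1)) ∧ x3)
t7 = t6 ∧ t3 = (((((x2 ∨ x1) ∧ x1) ∧ x3) ⊙ (x2 ∨ x1)) ∨ (((((x2 ∨ x1) ∧ x1) ∧ x3) ⊙ (x2 ∨ x1)) ∧ x3)) ∧ (((x2 ∨ x1) ∧ x1) ∧ x3)
t8 = t7 ∧ x3 = ((((((x2 ∨ x1) ∧ x1) ∧ x3) ⊙ (x2 ∨ x1)) ∨ (((((x2 ∨ x1) ∧ x1) ∧ x3) ⊙ (x2 ∨ x1)) ∧ x3)) ∧ (((x2 ∨ x1) ∧ x1) ∧ x3)) ∧ x3
t9 = t2 ⊕ t8 = ((x2 ∨ x1) ∧ x1) ⊕ (((((((x2 ∨ x1) ∧ x1) ∧ x3) ⊙ (x2 ∨ x1)) ∨ (((((x2 ∨ x1) ∧ x1) ∧ x3) ⊙ (x2 ∨ x1)) ∧ x3)) ∧ (((x2 ∨ x1) ∧ x1) ∧ x3)) ∧ x3)
At x1=0, x2=0, x3=0: circuit gives 0, formula gives 0.
At x1=1, x2=0, x3=0: circuit gives 1, formula gives 1.
Agrees on all 8 inputs.

Yes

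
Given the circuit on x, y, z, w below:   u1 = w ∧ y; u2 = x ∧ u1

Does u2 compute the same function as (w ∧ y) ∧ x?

Yes

u1 = w ∧ y
u2 = x ∧ u1 = x ∧ (w ∧ y)
At x=0, y=0, z=0, w=0: circuit gives 0, formula gives 0.
At x=1, y=1, z=0, w=1: circuit gives 1, formula gives 1.
Agrees on all 16 inputs.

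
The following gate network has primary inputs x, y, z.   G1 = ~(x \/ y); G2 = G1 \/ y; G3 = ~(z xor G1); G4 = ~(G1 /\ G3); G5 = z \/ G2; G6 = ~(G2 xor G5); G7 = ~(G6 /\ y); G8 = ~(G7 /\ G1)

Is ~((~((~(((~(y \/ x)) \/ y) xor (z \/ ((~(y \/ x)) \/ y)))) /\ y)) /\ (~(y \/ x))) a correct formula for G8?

G1 = ~(x \/ y)
G2 = G1 \/ y = (~(x \/ y)) \/ y
G5 = z \/ G2 = z \/ ((~(x \/ y)) \/ y)
G6 = ~(G2 xor G5) = ~(((~(x \/ y)) \/ y) xor (z \/ ((~(x \/ y)) \/ y)))
G7 = ~(G6 /\ y) = ~((~(((~(x \/ y)) \/ y) xor (z \/ ((~(x \/ y)) \/ y)))) /\ y)
G8 = ~(G7 /\ G1) = ~((~((~(((~(x \/ y)) \/ y) xor (z \/ ((~(x \/ y)) \/ y)))) /\ y)) /\ (~(x \/ y)))
At x=0, y=0, z=0: circuit gives 0, formula gives 0.
At x=0, y=1, z=0: circuit gives 1, formula gives 1.
Agrees on all 8 inputs.

Yes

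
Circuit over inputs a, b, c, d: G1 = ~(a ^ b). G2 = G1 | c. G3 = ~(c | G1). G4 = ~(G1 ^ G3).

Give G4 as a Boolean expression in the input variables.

~((~(a ^ b)) ^ (~(c | (~(a ^ b)))))

G1 = ~(a ^ b)
G3 = ~(c | G1) = ~(c | (~(a ^ b)))
G4 = ~(G1 ^ G3) = ~((~(a ^ b)) ^ (~(c | (~(a ^ b)))))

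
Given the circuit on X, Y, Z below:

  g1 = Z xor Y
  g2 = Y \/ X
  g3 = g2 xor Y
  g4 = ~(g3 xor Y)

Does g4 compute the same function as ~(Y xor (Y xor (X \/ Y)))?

g2 = Y \/ X
g3 = g2 xor Y = (Y \/ X) xor Y
g4 = ~(g3 xor Y) = ~(((Y \/ X) xor Y) xor Y)
At X=0, Y=1, Z=0: circuit gives 0, formula gives 0.
At X=0, Y=0, Z=0: circuit gives 1, formula gives 1.
Agrees on all 8 inputs.

Yes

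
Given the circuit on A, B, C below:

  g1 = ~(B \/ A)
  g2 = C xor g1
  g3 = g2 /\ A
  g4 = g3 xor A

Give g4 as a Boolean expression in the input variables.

g1 = ~(B \/ A)
g2 = C xor g1 = C xor (~(B \/ A))
g3 = g2 /\ A = (C xor (~(B \/ A))) /\ A
g4 = g3 xor A = ((C xor (~(B \/ A))) /\ A) xor A

((C xor (~(B \/ A))) /\ A) xor A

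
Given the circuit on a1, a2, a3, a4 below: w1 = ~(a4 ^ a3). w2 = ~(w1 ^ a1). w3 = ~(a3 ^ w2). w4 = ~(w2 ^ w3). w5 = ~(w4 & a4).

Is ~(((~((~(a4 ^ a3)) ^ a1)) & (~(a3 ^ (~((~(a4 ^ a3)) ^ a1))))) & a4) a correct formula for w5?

No

w1 = ~(a4 ^ a3)
w2 = ~(w1 ^ a1) = ~((~(a4 ^ a3)) ^ a1)
w3 = ~(a3 ^ w2) = ~(a3 ^ (~((~(a4 ^ a3)) ^ a1)))
w4 = ~(w2 ^ w3) = ~((~((~(a4 ^ a3)) ^ a1)) ^ (~(a3 ^ (~((~(a4 ^ a3)) ^ a1)))))
w5 = ~(w4 & a4) = ~((~((~((~(a4 ^ a3)) ^ a1)) ^ (~(a3 ^ (~((~(a4 ^ a3)) ^ a1)))))) & a4)
At a1=0, a2=0, a3=1, a4=1: circuit gives 0, formula gives 1.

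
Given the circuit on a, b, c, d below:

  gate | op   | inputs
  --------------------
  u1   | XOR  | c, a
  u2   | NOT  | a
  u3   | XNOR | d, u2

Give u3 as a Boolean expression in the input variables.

d XNOR NOT a

u2 = NOT a
u3 = d XNOR u2 = d XNOR NOT a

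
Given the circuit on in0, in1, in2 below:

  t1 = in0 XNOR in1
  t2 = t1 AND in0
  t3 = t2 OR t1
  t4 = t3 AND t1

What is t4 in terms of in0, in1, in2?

(((in0 XNOR in1) AND in0) OR (in0 XNOR in1)) AND (in0 XNOR in1)

t1 = in0 XNOR in1
t2 = t1 AND in0 = (in0 XNOR in1) AND in0
t3 = t2 OR t1 = ((in0 XNOR in1) AND in0) OR (in0 XNOR in1)
t4 = t3 AND t1 = (((in0 XNOR in1) AND in0) OR (in0 XNOR in1)) AND (in0 XNOR in1)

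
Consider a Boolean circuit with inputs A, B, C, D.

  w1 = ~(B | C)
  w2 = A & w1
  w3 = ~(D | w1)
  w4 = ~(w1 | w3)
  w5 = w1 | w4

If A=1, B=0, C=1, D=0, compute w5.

w1 = ~(0 | 1) = 0
w3 = ~(0 | 0) = 1
w4 = ~(0 | 1) = 0
w5 = 0 | 0 = 0

0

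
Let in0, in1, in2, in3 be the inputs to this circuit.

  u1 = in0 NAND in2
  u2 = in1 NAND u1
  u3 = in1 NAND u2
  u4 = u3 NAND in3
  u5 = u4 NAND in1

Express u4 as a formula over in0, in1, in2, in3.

(in1 NAND (in1 NAND (in0 NAND in2))) NAND in3

u1 = in0 NAND in2
u2 = in1 NAND u1 = in1 NAND (in0 NAND in2)
u3 = in1 NAND u2 = in1 NAND (in1 NAND (in0 NAND in2))
u4 = u3 NAND in3 = (in1 NAND (in1 NAND (in0 NAND in2))) NAND in3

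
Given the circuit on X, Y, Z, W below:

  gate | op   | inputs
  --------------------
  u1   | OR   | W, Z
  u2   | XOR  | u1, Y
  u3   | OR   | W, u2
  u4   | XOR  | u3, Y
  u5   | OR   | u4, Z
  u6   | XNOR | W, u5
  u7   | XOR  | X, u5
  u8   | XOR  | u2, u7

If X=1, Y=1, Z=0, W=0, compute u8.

0

u1 = 0 OR 0 = 0
u2 = 0 XOR 1 = 1
u3 = 0 OR 1 = 1
u4 = 1 XOR 1 = 0
u5 = 0 OR 0 = 0
u7 = 1 XOR 0 = 1
u8 = 1 XOR 1 = 0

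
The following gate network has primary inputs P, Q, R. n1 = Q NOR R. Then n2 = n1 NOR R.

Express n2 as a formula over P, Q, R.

n1 = Q NOR R
n2 = n1 NOR R = (Q NOR R) NOR R

(Q NOR R) NOR R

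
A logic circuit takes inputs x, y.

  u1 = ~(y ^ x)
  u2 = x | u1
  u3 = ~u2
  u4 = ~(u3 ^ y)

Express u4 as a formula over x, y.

u1 = ~(y ^ x)
u2 = x | u1 = x | (~(y ^ x))
u3 = ~u2 = ~(x | (~(y ^ x)))
u4 = ~(u3 ^ y) = ~(~(x | (~(y ^ x))) ^ y)

~(~(x | (~(y ^ x))) ^ y)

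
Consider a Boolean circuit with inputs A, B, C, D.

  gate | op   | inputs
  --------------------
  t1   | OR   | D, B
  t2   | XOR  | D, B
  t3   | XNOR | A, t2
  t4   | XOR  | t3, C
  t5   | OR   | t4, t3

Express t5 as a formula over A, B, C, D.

((A XNOR (D XOR B)) XOR C) OR (A XNOR (D XOR B))

t2 = D XOR B
t3 = A XNOR t2 = A XNOR (D XOR B)
t4 = t3 XOR C = (A XNOR (D XOR B)) XOR C
t5 = t4 OR t3 = ((A XNOR (D XOR B)) XOR C) OR (A XNOR (D XOR B))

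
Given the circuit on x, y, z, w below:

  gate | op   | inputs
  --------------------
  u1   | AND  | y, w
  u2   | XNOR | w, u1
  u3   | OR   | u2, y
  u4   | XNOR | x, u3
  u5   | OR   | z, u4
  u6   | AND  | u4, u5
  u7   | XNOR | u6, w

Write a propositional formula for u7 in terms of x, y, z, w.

((x XNOR ((w XNOR (y AND w)) OR y)) AND (z OR (x XNOR ((w XNOR (y AND w)) OR y)))) XNOR w

u1 = y AND w
u2 = w XNOR u1 = w XNOR (y AND w)
u3 = u2 OR y = (w XNOR (y AND w)) OR y
u4 = x XNOR u3 = x XNOR ((w XNOR (y AND w)) OR y)
u5 = z OR u4 = z OR (x XNOR ((w XNOR (y AND w)) OR y))
u6 = u4 AND u5 = (x XNOR ((w XNOR (y AND w)) OR y)) AND (z OR (x XNOR ((w XNOR (y AND w)) OR y)))
u7 = u6 XNOR w = ((x XNOR ((w XNOR (y AND w)) OR y)) AND (z OR (x XNOR ((w XNOR (y AND w)) OR y)))) XNOR w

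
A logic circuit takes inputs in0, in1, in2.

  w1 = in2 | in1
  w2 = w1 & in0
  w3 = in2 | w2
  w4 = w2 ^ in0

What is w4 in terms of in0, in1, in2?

w1 = in2 | in1
w2 = w1 & in0 = (in2 | in1) & in0
w4 = w2 ^ in0 = ((in2 | in1) & in0) ^ in0

((in2 | in1) & in0) ^ in0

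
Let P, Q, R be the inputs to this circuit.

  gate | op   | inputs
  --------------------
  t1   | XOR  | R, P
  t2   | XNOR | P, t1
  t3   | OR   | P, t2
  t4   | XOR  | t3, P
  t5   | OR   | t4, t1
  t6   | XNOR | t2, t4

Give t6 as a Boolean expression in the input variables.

t1 = R XOR P
t2 = P XNOR t1 = P XNOR (R XOR P)
t3 = P OR t2 = P OR (P XNOR (R XOR P))
t4 = t3 XOR P = (P OR (P XNOR (R XOR P))) XOR P
t6 = t2 XNOR t4 = (P XNOR (R XOR P)) XNOR ((P OR (P XNOR (R XOR P))) XOR P)

(P XNOR (R XOR P)) XNOR ((P OR (P XNOR (R XOR P))) XOR P)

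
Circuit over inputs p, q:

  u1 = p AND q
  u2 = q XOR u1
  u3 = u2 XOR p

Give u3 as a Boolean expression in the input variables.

u1 = p AND q
u2 = q XOR u1 = q XOR (p AND q)
u3 = u2 XOR p = (q XOR (p AND q)) XOR p

(q XOR (p AND q)) XOR p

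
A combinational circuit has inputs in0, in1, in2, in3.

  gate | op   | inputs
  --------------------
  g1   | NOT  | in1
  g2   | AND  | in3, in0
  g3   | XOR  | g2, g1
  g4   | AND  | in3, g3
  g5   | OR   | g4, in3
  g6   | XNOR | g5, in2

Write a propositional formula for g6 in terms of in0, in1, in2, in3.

g1 = NOT in1
g2 = in3 AND in0
g3 = g2 XOR g1 = (in3 AND in0) XOR NOT in1
g4 = in3 AND g3 = in3 AND ((in3 AND in0) XOR NOT in1)
g5 = g4 OR in3 = (in3 AND ((in3 AND in0) XOR NOT in1)) OR in3
g6 = g5 XNOR in2 = ((in3 AND ((in3 AND in0) XOR NOT in1)) OR in3) XNOR in2

((in3 AND ((in3 AND in0) XOR NOT in1)) OR in3) XNOR in2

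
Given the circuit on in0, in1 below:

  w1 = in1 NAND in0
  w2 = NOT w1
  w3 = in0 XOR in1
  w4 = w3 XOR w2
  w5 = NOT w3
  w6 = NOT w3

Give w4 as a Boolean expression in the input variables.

w1 = in1 NAND in0
w2 = NOT w1 = NOT (in1 NAND in0)
w3 = in0 XOR in1
w4 = w3 XOR w2 = (in0 XOR in1) XOR NOT (in1 NAND in0)

(in0 XOR in1) XOR NOT (in1 NAND in0)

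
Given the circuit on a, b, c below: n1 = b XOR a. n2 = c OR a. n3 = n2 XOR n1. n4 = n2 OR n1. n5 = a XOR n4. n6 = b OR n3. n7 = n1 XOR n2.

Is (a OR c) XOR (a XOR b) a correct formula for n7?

n1 = b XOR a
n2 = c OR a
n7 = n1 XOR n2 = (b XOR a) XOR (c OR a)
At a=0, b=0, c=0: circuit gives 0, formula gives 0.
At a=0, b=0, c=1: circuit gives 1, formula gives 1.
Agrees on all 8 inputs.

Yes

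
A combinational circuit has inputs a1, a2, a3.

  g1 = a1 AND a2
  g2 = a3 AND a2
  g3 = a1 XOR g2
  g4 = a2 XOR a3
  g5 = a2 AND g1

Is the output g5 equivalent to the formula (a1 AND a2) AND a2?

Yes

g1 = a1 AND a2
g5 = a2 AND g1 = a2 AND (a1 AND a2)
At a1=0, a2=0, a3=0: circuit gives 0, formula gives 0.
At a1=1, a2=1, a3=0: circuit gives 1, formula gives 1.
Agrees on all 8 inputs.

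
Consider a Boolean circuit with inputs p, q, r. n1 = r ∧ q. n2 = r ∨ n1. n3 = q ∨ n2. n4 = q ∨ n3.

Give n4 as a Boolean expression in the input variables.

n1 = r ∧ q
n2 = r ∨ n1 = r ∨ (r ∧ q)
n3 = q ∨ n2 = q ∨ (r ∨ (r ∧ q))
n4 = q ∨ n3 = q ∨ (q ∨ (r ∨ (r ∧ q)))

q ∨ (q ∨ (r ∨ (r ∧ q)))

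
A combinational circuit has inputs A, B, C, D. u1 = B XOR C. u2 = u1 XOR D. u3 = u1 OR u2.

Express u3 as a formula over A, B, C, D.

u1 = B XOR C
u2 = u1 XOR D = (B XOR C) XOR D
u3 = u1 OR u2 = (B XOR C) OR ((B XOR C) XOR D)

(B XOR C) OR ((B XOR C) XOR D)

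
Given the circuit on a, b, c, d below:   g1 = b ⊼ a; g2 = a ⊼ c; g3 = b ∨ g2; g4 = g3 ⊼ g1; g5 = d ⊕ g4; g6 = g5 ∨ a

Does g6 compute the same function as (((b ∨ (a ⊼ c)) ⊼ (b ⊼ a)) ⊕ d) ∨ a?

g1 = b ⊼ a
g2 = a ⊼ c
g3 = b ∨ g2 = b ∨ (a ⊼ c)
g4 = g3 ⊼ g1 = (b ∨ (a ⊼ c)) ⊼ (b ⊼ a)
g5 = d ⊕ g4 = d ⊕ ((b ∨ (a ⊼ c)) ⊼ (b ⊼ a))
g6 = g5 ∨ a = (d ⊕ ((b ∨ (a ⊼ c)) ⊼ (b ⊼ a))) ∨ a
At a=0, b=0, c=0, d=0: circuit gives 0, formula gives 0.
At a=0, b=0, c=0, d=1: circuit gives 1, formula gives 1.
Agrees on all 16 inputs.

Yes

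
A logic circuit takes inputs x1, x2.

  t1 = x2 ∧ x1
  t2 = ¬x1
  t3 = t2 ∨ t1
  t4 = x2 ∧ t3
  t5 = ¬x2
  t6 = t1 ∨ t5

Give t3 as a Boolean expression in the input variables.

¬x1 ∨ (x2 ∧ x1)

t1 = x2 ∧ x1
t2 = ¬x1
t3 = t2 ∨ t1 = ¬x1 ∨ (x2 ∧ x1)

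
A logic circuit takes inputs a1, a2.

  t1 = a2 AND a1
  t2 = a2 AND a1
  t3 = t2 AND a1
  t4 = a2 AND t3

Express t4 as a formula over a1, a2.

a2 AND ((a2 AND a1) AND a1)

t2 = a2 AND a1
t3 = t2 AND a1 = (a2 AND a1) AND a1
t4 = a2 AND t3 = a2 AND ((a2 AND a1) AND a1)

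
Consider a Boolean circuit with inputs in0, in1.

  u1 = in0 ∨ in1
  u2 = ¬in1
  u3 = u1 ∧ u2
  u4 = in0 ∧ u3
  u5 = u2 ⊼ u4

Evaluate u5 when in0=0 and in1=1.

1

u1 = 0 ∨ 1 = 1
u2 = ¬1 = 0
u3 = 1 ∧ 0 = 0
u4 = 0 ∧ 0 = 0
u5 = 0 ⊼ 0 = 1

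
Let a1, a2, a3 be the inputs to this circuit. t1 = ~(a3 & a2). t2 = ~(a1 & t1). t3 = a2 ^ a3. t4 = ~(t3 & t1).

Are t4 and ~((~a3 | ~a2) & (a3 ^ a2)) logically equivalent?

t1 = ~(a3 & a2)
t3 = a2 ^ a3
t4 = ~(t3 & t1) = ~((a2 ^ a3) & (~(a3 & a2)))
At a1=0, a2=0, a3=1: circuit gives 0, formula gives 0.
At a1=0, a2=0, a3=0: circuit gives 1, formula gives 1.
Agrees on all 8 inputs.

Yes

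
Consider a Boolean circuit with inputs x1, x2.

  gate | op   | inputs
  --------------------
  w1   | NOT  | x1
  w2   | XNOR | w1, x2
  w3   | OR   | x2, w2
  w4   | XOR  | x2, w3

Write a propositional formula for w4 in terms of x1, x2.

w1 = NOT x1
w2 = w1 XNOR x2 = NOT x1 XNOR x2
w3 = x2 OR w2 = x2 OR (NOT x1 XNOR x2)
w4 = x2 XOR w3 = x2 XOR (x2 OR (NOT x1 XNOR x2))

x2 XOR (x2 OR (NOT x1 XNOR x2))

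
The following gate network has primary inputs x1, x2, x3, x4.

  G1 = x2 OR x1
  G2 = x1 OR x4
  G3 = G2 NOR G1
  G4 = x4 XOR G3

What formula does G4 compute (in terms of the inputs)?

x4 XOR ((x1 OR x4) NOR (x2 OR x1))

G1 = x2 OR x1
G2 = x1 OR x4
G3 = G2 NOR G1 = (x1 OR x4) NOR (x2 OR x1)
G4 = x4 XOR G3 = x4 XOR ((x1 OR x4) NOR (x2 OR x1))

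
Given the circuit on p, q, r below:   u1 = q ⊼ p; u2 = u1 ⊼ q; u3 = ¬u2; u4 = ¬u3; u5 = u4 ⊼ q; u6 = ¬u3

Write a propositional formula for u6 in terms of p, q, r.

u1 = q ⊼ p
u2 = u1 ⊼ q = (q ⊼ p) ⊼ q
u3 = ¬u2 = ¬((q ⊼ p) ⊼ q)
u6 = ¬u3 = ¬¬((q ⊼ p) ⊼ q)

¬¬((q ⊼ p) ⊼ q)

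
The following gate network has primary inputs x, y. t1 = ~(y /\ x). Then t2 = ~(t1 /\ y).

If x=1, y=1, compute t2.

1

t1 = ~(1 /\ 1) = 0
t2 = ~(0 /\ 1) = 1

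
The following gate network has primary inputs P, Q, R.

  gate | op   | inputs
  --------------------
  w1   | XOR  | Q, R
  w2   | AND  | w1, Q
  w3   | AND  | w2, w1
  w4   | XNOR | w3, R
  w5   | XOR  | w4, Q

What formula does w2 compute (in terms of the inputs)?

w1 = Q XOR R
w2 = w1 AND Q = (Q XOR R) AND Q

(Q XOR R) AND Q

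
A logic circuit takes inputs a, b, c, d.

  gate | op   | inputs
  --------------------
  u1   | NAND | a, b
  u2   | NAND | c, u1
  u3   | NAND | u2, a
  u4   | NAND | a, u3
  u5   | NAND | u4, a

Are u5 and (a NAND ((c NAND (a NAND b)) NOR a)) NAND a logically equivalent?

u1 = a NAND b
u2 = c NAND u1 = c NAND (a NAND b)
u3 = u2 NAND a = (c NAND (a NAND b)) NAND a
u4 = a NAND u3 = a NAND ((c NAND (a NAND b)) NAND a)
u5 = u4 NAND a = (a NAND ((c NAND (a NAND b)) NAND a)) NAND a
At a=1, b=0, c=1, d=0: circuit gives 1, formula gives 0.

No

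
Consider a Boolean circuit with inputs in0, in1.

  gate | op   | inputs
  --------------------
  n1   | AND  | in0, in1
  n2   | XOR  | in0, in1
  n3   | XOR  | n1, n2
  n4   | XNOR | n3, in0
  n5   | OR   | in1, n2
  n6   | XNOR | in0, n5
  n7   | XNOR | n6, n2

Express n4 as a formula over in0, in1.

n1 = in0 AND in1
n2 = in0 XOR in1
n3 = n1 XOR n2 = (in0 AND in1) XOR (in0 XOR in1)
n4 = n3 XNOR in0 = ((in0 AND in1) XOR (in0 XOR in1)) XNOR in0

((in0 AND in1) XOR (in0 XOR in1)) XNOR in0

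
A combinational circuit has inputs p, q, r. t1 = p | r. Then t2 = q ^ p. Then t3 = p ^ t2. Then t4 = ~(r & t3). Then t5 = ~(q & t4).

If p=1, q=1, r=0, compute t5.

t2 = 1 ^ 1 = 0
t3 = 1 ^ 0 = 1
t4 = ~(0 & 1) = 1
t5 = ~(1 & 1) = 0

0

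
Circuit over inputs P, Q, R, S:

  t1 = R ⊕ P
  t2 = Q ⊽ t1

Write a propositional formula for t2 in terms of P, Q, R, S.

t1 = R ⊕ P
t2 = Q ⊽ t1 = Q ⊽ (R ⊕ P)

Q ⊽ (R ⊕ P)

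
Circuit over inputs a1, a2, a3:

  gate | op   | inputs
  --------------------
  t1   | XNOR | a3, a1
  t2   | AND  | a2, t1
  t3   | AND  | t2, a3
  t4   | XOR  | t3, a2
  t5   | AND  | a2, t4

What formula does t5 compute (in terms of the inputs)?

a2 AND (((a2 AND (a3 XNOR a1)) AND a3) XOR a2)

t1 = a3 XNOR a1
t2 = a2 AND t1 = a2 AND (a3 XNOR a1)
t3 = t2 AND a3 = (a2 AND (a3 XNOR a1)) AND a3
t4 = t3 XOR a2 = ((a2 AND (a3 XNOR a1)) AND a3) XOR a2
t5 = a2 AND t4 = a2 AND (((a2 AND (a3 XNOR a1)) AND a3) XOR a2)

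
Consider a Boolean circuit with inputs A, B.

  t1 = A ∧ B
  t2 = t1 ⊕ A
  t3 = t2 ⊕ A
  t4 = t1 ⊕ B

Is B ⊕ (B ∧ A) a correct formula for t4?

t1 = A ∧ B
t4 = t1 ⊕ B = (A ∧ B) ⊕ B
At A=0, B=0: circuit gives 0, formula gives 0.
At A=0, B=1: circuit gives 1, formula gives 1.
Agrees on all 4 inputs.

Yes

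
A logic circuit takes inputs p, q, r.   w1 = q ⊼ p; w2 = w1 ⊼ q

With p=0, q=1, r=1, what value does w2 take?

0

w1 = 1 ⊼ 0 = 1
w2 = 1 ⊼ 1 = 0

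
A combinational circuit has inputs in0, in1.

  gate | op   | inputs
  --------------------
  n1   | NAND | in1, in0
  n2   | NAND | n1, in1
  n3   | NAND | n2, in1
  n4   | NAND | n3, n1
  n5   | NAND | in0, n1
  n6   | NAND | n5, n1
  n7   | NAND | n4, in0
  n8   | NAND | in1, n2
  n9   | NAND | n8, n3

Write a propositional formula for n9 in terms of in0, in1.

(in1 NAND ((in1 NAND in0) NAND in1)) NAND (((in1 NAND in0) NAND in1) NAND in1)

n1 = in1 NAND in0
n2 = n1 NAND in1 = (in1 NAND in0) NAND in1
n3 = n2 NAND in1 = ((in1 NAND in0) NAND in1) NAND in1
n8 = in1 NAND n2 = in1 NAND ((in1 NAND in0) NAND in1)
n9 = n8 NAND n3 = (in1 NAND ((in1 NAND in0) NAND in1)) NAND (((in1 NAND in0) NAND in1) NAND in1)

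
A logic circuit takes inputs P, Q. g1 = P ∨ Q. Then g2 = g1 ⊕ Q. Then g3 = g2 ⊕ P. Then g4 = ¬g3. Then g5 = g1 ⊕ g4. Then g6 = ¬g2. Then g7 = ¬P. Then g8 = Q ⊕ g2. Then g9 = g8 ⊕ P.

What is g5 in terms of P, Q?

g1 = P ∨ Q
g2 = g1 ⊕ Q = (P ∨ Q) ⊕ Q
g3 = g2 ⊕ P = ((P ∨ Q) ⊕ Q) ⊕ P
g4 = ¬g3 = ¬(((P ∨ Q) ⊕ Q) ⊕ P)
g5 = g1 ⊕ g4 = (P ∨ Q) ⊕ ¬(((P ∨ Q) ⊕ Q) ⊕ P)

(P ∨ Q) ⊕ ¬(((P ∨ Q) ⊕ Q) ⊕ P)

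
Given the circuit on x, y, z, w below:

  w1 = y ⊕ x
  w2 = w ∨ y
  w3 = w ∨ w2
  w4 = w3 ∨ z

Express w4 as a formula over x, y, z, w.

w2 = w ∨ y
w3 = w ∨ w2 = w ∨ (w ∨ y)
w4 = w3 ∨ z = (w ∨ (w ∨ y)) ∨ z

(w ∨ (w ∨ y)) ∨ z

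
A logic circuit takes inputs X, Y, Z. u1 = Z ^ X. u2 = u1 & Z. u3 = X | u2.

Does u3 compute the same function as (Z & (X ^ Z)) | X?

u1 = Z ^ X
u2 = u1 & Z = (Z ^ X) & Z
u3 = X | u2 = X | ((Z ^ X) & Z)
At X=0, Y=0, Z=0: circuit gives 0, formula gives 0.
At X=0, Y=0, Z=1: circuit gives 1, formula gives 1.
Agrees on all 8 inputs.

Yes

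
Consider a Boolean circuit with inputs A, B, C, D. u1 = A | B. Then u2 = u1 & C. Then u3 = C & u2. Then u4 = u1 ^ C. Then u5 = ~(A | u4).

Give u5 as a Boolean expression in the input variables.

u1 = A | B
u4 = u1 ^ C = (A | B) ^ C
u5 = ~(A | u4) = ~(A | ((A | B) ^ C))

~(A | ((A | B) ^ C))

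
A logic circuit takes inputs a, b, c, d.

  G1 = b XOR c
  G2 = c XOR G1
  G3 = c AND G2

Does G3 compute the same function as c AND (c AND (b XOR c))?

G1 = b XOR c
G2 = c XOR G1 = c XOR (b XOR c)
G3 = c AND G2 = c AND (c XOR (b XOR c))
At a=0, b=0, c=1, d=0: circuit gives 0, formula gives 1.

No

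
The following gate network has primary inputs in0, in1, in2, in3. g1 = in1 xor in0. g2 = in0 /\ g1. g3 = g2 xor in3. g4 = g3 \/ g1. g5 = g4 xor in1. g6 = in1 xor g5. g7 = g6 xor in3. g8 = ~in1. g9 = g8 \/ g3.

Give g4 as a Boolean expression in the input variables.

g1 = in1 xor in0
g2 = in0 /\ g1 = in0 /\ (in1 xor in0)
g3 = g2 xor in3 = (in0 /\ (in1 xor in0)) xor in3
g4 = g3 \/ g1 = ((in0 /\ (in1 xor in0)) xor in3) \/ (in1 xor in0)

((in0 /\ (in1 xor in0)) xor in3) \/ (in1 xor in0)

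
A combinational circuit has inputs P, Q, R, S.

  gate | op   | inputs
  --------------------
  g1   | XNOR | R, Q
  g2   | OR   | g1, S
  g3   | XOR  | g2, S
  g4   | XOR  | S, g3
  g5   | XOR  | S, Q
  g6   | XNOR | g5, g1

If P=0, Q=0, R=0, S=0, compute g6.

0

g1 = 0 XNOR 0 = 1
g5 = 0 XOR 0 = 0
g6 = 0 XNOR 1 = 0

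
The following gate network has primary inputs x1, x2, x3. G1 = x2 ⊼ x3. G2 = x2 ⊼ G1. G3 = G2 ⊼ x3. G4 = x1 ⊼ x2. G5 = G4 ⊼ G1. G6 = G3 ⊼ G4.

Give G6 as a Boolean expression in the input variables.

G1 = x2 ⊼ x3
G2 = x2 ⊼ G1 = x2 ⊼ (x2 ⊼ x3)
G3 = G2 ⊼ x3 = (x2 ⊼ (x2 ⊼ x3)) ⊼ x3
G4 = x1 ⊼ x2
G6 = G3 ⊼ G4 = ((x2 ⊼ (x2 ⊼ x3)) ⊼ x3) ⊼ (x1 ⊼ x2)

((x2 ⊼ (x2 ⊼ x3)) ⊼ x3) ⊼ (x1 ⊼ x2)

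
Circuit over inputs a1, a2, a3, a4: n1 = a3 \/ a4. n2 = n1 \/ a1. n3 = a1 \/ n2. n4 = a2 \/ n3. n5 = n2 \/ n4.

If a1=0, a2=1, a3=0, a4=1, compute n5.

1

n1 = 0 \/ 1 = 1
n2 = 1 \/ 0 = 1
n3 = 0 \/ 1 = 1
n4 = 1 \/ 1 = 1
n5 = 1 \/ 1 = 1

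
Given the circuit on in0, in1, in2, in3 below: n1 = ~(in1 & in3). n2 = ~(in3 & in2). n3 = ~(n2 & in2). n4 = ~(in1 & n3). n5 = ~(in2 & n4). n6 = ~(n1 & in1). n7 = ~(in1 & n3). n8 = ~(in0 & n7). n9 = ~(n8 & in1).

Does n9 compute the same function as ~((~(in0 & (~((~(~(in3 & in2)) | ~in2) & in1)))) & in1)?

n2 = ~(in3 & in2)
n3 = ~(n2 & in2) = ~((~(in3 & in2)) & in2)
n7 = ~(in1 & n3) = ~(in1 & (~((~(in3 & in2)) & in2)))
n8 = ~(in0 & n7) = ~(in0 & (~(in1 & (~((~(in3 & in2)) & in2)))))
n9 = ~(n8 & in1) = ~((~(in0 & (~(in1 & (~((~(in3 & in2)) & in2)))))) & in1)
At in0=0, in1=1, in2=0, in3=0: circuit gives 0, formula gives 0.
At in0=0, in1=0, in2=0, in3=0: circuit gives 1, formula gives 1.
Agrees on all 16 inputs.

Yes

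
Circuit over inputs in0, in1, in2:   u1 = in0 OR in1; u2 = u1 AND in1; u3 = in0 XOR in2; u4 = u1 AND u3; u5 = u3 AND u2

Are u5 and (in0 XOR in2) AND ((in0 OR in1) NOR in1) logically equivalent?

No

u1 = in0 OR in1
u2 = u1 AND in1 = (in0 OR in1) AND in1
u3 = in0 XOR in2
u5 = u3 AND u2 = (in0 XOR in2) AND ((in0 OR in1) AND in1)
At in0=0, in1=0, in2=1: circuit gives 0, formula gives 1.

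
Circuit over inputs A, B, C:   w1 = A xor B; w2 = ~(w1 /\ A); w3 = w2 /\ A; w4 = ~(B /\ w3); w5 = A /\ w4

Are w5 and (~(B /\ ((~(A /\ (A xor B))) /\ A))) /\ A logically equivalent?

w1 = A xor B
w2 = ~(w1 /\ A) = ~((A xor B) /\ A)
w3 = w2 /\ A = (~((A xor B) /\ A)) /\ A
w4 = ~(B /\ w3) = ~(B /\ ((~((A xor B) /\ A)) /\ A))
w5 = A /\ w4 = A /\ (~(B /\ ((~((A xor B) /\ A)) /\ A)))
At A=0, B=0, C=0: circuit gives 0, formula gives 0.
At A=1, B=0, C=0: circuit gives 1, formula gives 1.
Agrees on all 8 inputs.

Yes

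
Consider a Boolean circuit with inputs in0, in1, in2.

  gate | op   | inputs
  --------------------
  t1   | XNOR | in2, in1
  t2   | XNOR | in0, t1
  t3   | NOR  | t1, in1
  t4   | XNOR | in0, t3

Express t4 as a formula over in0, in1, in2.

t1 = in2 XNOR in1
t3 = t1 NOR in1 = (in2 XNOR in1) NOR in1
t4 = in0 XNOR t3 = in0 XNOR ((in2 XNOR in1) NOR in1)

in0 XNOR ((in2 XNOR in1) NOR in1)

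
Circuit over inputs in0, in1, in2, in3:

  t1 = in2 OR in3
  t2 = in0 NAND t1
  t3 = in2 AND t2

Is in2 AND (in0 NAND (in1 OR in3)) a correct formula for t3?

No

t1 = in2 OR in3
t2 = in0 NAND t1 = in0 NAND (in2 OR in3)
t3 = in2 AND t2 = in2 AND (in0 NAND (in2 OR in3))
At in0=1, in1=0, in2=1, in3=0: circuit gives 0, formula gives 1.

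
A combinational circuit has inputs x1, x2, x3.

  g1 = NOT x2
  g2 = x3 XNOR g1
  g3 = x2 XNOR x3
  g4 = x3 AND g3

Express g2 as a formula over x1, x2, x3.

g1 = NOT x2
g2 = x3 XNOR g1 = x3 XNOR NOT x2

x3 XNOR NOT x2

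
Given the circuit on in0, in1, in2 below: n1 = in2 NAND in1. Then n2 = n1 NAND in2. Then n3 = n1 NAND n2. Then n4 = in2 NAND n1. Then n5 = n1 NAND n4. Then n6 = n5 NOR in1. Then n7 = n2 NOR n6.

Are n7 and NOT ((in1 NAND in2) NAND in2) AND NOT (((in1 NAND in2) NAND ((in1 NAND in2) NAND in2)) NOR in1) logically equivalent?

n1 = in2 NAND in1
n2 = n1 NAND in2 = (in2 NAND in1) NAND in2
n4 = in2 NAND n1 = in2 NAND (in2 NAND in1)
n5 = n1 NAND n4 = (in2 NAND in1) NAND (in2 NAND (in2 NAND in1))
n6 = n5 NOR in1 = ((in2 NAND in1) NAND (in2 NAND (in2 NAND in1))) NOR in1
n7 = n2 NOR n6 = ((in2 NAND in1) NAND in2) NOR (((in2 NAND in1) NAND (in2 NAND (in2 NAND in1))) NOR in1)
At in0=0, in1=0, in2=0: circuit gives 0, formula gives 0.
At in0=0, in1=0, in2=1: circuit gives 1, formula gives 1.
Agrees on all 8 inputs.

Yes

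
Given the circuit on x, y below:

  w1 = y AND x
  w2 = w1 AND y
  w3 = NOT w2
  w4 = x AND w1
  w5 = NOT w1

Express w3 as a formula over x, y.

w1 = y AND x
w2 = w1 AND y = (y AND x) AND y
w3 = NOT w2 = NOT ((y AND x) AND y)

NOT ((y AND x) AND y)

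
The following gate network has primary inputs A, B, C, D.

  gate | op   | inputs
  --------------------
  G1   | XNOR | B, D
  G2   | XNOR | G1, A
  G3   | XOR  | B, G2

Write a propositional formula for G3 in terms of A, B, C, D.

G1 = B XNOR D
G2 = G1 XNOR A = (B XNOR D) XNOR A
G3 = B XOR G2 = B XOR ((B XNOR D) XNOR A)

B XOR ((B XNOR D) XNOR A)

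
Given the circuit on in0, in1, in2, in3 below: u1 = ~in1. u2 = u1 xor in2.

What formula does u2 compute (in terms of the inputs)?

u1 = ~in1
u2 = u1 xor in2 = ~in1 xor in2

~in1 xor in2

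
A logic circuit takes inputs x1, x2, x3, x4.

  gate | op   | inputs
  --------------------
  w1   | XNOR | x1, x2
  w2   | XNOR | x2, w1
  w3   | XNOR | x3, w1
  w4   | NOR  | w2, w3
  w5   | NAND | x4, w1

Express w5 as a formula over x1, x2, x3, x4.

x4 NAND (x1 XNOR x2)

w1 = x1 XNOR x2
w5 = x4 NAND w1 = x4 NAND (x1 XNOR x2)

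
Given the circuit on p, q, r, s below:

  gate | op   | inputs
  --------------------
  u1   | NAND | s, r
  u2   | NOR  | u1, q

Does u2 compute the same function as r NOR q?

u1 = s NAND r
u2 = u1 NOR q = (s NAND r) NOR q
At p=0, q=0, r=0, s=0: circuit gives 0, formula gives 1.

No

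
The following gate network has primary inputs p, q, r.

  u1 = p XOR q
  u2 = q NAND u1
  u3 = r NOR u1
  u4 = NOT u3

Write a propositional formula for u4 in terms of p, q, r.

u1 = p XOR q
u3 = r NOR u1 = r NOR (p XOR q)
u4 = NOT u3 = NOT (r NOR (p XOR q))

NOT (r NOR (p XOR q))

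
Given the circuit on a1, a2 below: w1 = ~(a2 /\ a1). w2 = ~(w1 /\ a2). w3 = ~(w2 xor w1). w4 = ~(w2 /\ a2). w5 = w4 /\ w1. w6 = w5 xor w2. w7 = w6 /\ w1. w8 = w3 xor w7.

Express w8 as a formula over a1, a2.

(~((~((~(a2 /\ a1)) /\ a2)) xor (~(a2 /\ a1)))) xor ((((~((~((~(a2 /\ a1)) /\ a2)) /\ a2)) /\ (~(a2 /\ a1))) xor (~((~(a2 /\ a1)) /\ a2))) /\ (~(a2 /\ a1)))

w1 = ~(a2 /\ a1)
w2 = ~(w1 /\ a2) = ~((~(a2 /\ a1)) /\ a2)
w3 = ~(w2 xor w1) = ~((~((~(a2 /\ a1)) /\ a2)) xor (~(a2 /\ a1)))
w4 = ~(w2 /\ a2) = ~((~((~(a2 /\ a1)) /\ a2)) /\ a2)
w5 = w4 /\ w1 = (~((~((~(a2 /\ a1)) /\ a2)) /\ a2)) /\ (~(a2 /\ a1))
w6 = w5 xor w2 = ((~((~((~(a2 /\ a1)) /\ a2)) /\ a2)) /\ (~(a2 /\ a1))) xor (~((~(a2 /\ a1)) /\ a2))
w7 = w6 /\ w1 = (((~((~((~(a2 /\ a1)) /\ a2)) /\ a2)) /\ (~(a2 /\ a1))) xor (~((~(a2 /\ a1)) /\ a2))) /\ (~(a2 /\ a1))
w8 = w3 xor w7 = (~((~((~(a2 /\ a1)) /\ a2)) xor (~(a2 /\ a1)))) xor ((((~((~((~(a2 /\ a1)) /\ a2)) /\ a2)) /\ (~(a2 /\ a1))) xor (~((~(a2 /\ a1)) /\ a2))) /\ (~(a2 /\ a1)))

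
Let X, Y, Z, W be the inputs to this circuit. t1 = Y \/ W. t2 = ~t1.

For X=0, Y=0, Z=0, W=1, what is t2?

0

t1 = 0 \/ 1 = 1
t2 = ~1 = 0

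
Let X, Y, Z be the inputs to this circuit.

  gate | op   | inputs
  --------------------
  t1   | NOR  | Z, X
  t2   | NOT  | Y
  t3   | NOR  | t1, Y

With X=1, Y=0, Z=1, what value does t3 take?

t1 = 1 NOR 1 = 0
t3 = 0 NOR 0 = 1

1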